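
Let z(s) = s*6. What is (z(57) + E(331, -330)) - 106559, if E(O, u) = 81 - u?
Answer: -105806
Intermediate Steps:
z(s) = 6*s
(z(57) + E(331, -330)) - 106559 = (6*57 + (81 - 1*(-330))) - 106559 = (342 + (81 + 330)) - 106559 = (342 + 411) - 106559 = 753 - 106559 = -105806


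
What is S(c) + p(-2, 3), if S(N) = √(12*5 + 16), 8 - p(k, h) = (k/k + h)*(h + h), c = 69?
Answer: -16 + 2*√19 ≈ -7.2822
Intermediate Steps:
p(k, h) = 8 - 2*h*(1 + h) (p(k, h) = 8 - (k/k + h)*(h + h) = 8 - (1 + h)*2*h = 8 - 2*h*(1 + h))
S(N) = 2*√19 (S(N) = √(60 + 16) = √76 = 2*√19)
S(c) + p(-2, 3) = 2*√19 + (8 - 2*3 - 2*3²) = 2*√19 + (8 - 6 - 2*9) = 2*√19 + (8 - 6 - 18) = 2*√19 - 16 = -16 + 2*√19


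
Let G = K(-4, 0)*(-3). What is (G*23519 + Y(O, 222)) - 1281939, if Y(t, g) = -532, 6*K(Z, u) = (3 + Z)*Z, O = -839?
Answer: -1329509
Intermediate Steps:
K(Z, u) = Z*(3 + Z)/6 (K(Z, u) = ((3 + Z)*Z)/6 = (Z*(3 + Z))/6 = Z*(3 + Z)/6)
G = -2 (G = ((⅙)*(-4)*(3 - 4))*(-3) = ((⅙)*(-4)*(-1))*(-3) = (⅔)*(-3) = -2)
(G*23519 + Y(O, 222)) - 1281939 = (-2*23519 - 532) - 1281939 = (-47038 - 532) - 1281939 = -47570 - 1281939 = -1329509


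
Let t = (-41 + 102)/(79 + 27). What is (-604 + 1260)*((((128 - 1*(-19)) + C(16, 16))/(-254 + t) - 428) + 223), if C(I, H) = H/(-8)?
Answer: -3622618960/26863 ≈ -1.3486e+5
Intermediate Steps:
C(I, H) = -H/8 (C(I, H) = H*(-1/8) = -H/8)
t = 61/106 ≈ 0.57547
(-604 + 1260)*((((128 - 1*(-19)) + C(16, 16))/(-254 + t) - 428) + 223) = (-604 + 1260)*((((128 - 1*(-19)) - 1/8*16)/(-254 + 61/106) - 428) + 223) = 656*((((128 + 19) - 2)/(-26863/106) - 428) + 223) = 656*(((147 - 2)*(-106/26863) - 428) + 223) = 656*((145*(-106/26863) - 428) + 223) = 656*((-15370/26863 - 428) + 223) = 656*(-11512734/26863 + 223) = 656*(-5522285/26863) = -3622618960/26863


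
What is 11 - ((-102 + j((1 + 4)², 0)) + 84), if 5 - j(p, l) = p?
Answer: 49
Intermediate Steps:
j(p, l) = 5 - p
11 - ((-102 + j((1 + 4)², 0)) + 84) = 11 - ((-102 + (5 - (1 + 4)²)) + 84) = 11 - ((-102 + (5 - 1*5²)) + 84) = 11 - ((-102 + (5 - 1*25)) + 84) = 11 - ((-102 + (5 - 25)) + 84) = 11 - ((-102 - 20) + 84) = 11 - (-122 + 84) = 11 - 1*(-38) = 11 + 38 = 49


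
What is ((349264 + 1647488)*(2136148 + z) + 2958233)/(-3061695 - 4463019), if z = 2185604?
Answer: -8629469907737/7524714 ≈ -1.1468e+6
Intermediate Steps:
((349264 + 1647488)*(2136148 + z) + 2958233)/(-3061695 - 4463019) = ((349264 + 1647488)*(2136148 + 2185604) + 2958233)/(-3061695 - 4463019) = (1996752*4321752 + 2958233)/(-7524714) = (8629466949504 + 2958233)*(-1/7524714) = 8629469907737*(-1/7524714) = -8629469907737/7524714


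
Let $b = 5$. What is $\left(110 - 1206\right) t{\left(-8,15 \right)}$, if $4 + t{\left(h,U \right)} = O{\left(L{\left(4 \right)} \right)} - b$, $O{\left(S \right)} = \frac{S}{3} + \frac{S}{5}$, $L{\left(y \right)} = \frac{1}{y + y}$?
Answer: $\frac{146864}{15} \approx 9790.9$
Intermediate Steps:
$L{\left(y \right)} = \frac{1}{2 y}$
$O{\left(S \right)} = \frac{8 S}{15}$ ($O{\left(S \right)} = S \frac{1}{3} + S \frac{1}{5} = \frac{S}{3} + \frac{S}{5} = \frac{8 S}{15}$)
$t{\left(h,U \right)} = - \frac{134}{15}$ ($t{\left(h,U \right)} = -4 + \left(\frac{8 \frac{1}{2 \cdot 4}}{15} - 5\right) = -4 - \left(5 - \frac{8 \cdot \frac{1}{2} \cdot \frac{1}{4}}{15}\right) = -4 + \left(\frac{8}{15} \cdot \frac{1}{8} - 5\right) = -4 + \left(\frac{1}{15} - 5\right) = -4 - \frac{74}{15} = - \frac{134}{15}$)
$\left(110 - 1206\right) t{\left(-8,15 \right)} = \left(110 - 1206\right) \left(- \frac{134}{15}\right) = \left(-1096\right) \left(- \frac{134}{15}\right) = \frac{146864}{15}$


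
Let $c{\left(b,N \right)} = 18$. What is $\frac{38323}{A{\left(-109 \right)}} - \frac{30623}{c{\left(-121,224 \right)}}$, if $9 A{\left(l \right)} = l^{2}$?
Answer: $- \frac{357623537}{213858} \approx -1672.2$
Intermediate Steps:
$A{\left(l \right)} = \frac{l^{2}}{9}$
$\frac{38323}{A{\left(-109 \right)}} - \frac{30623}{c{\left(-121,224 \right)}} = \frac{38323}{\frac{1}{9} \left(-109\right)^{2}} - \frac{30623}{18} = \frac{38323}{\frac{1}{9} \cdot 11881} - \frac{30623}{18} = \frac{38323}{\frac{11881}{9}} - \frac{30623}{18} = 38323 \cdot \frac{9}{11881} - \frac{30623}{18} = \frac{344907}{11881} - \frac{30623}{18} = - \frac{357623537}{213858}$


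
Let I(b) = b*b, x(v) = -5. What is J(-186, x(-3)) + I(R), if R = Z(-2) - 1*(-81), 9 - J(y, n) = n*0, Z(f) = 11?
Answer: 8473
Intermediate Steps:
J(y, n) = 9 (J(y, n) = 9 - n*0 = 9 - 1*0 = 9 + 0 = 9)
R = 92 (R = 11 - 1*(-81) = 11 + 81 = 92)
I(b) = b**2
J(-186, x(-3)) + I(R) = 9 + 92**2 = 9 + 8464 = 8473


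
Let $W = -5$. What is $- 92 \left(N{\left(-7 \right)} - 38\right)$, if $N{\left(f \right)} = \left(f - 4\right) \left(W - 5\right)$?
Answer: $-6624$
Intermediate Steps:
$N{\left(f \right)} = 40 - 10 f$ ($N{\left(f \right)} = \left(f - 4\right) \left(-5 - 5\right) = \left(-4 + f\right) \left(-10\right) = 40 - 10 f$)
$- 92 \left(N{\left(-7 \right)} - 38\right) = - 92 \left(\left(40 - -70\right) - 38\right) = - 92 \left(\left(40 + 70\right) - 38\right) = - 92 \left(110 - 38\right) = \left(-92\right) 72 = -6624$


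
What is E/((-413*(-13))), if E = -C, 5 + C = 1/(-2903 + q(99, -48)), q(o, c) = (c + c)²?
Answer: 2428/2607269 ≈ 0.00093124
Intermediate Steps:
q(o, c) = 4*c² (q(o, c) = (2*c)² = 4*c²)
C = -31564/6313 (C = -5 + 1/(-2903 + 4*(-48)²) = -5 + 1/(-2903 + 4*2304) = -5 + 1/(-2903 + 9216) = -5 + 1/6313 = -31564/6313 ≈ -4.9998)
E = 31564/6313 (E = -1*(-31564/6313) = 31564/6313 ≈ 4.9998)
E/((-413*(-13))) = 31564/(6313*((-413*(-13)))) = (31564/6313)/5369 = (31564/6313)*(1/5369) = 2428/2607269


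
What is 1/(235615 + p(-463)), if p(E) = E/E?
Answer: 1/235616 ≈ 4.2442e-6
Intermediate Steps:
p(E) = 1
1/(235615 + p(-463)) = 1/(235615 + 1) = 1/235616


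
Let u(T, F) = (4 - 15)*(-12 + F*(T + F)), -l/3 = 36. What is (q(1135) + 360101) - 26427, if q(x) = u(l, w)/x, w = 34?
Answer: 378747798/1135 ≈ 3.3370e+5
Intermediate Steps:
l = -108 (l = -3*36 = -108)
u(T, F) = 132 - 11*F*(F + T) (u(T, F) = -11*(-12 + F*(F + T)) = 132 - 11*F*(F + T))
q(x) = 27808/x (q(x) = (132 - 11*34² - 11*34*(-108))/x = (132 - 11*1156 + 40392)/x = (132 - 12716 + 40392)/x = 27808/x)
(q(1135) + 360101) - 26427 = (27808/1135 + 360101) - 26427 = 408742443/1135 - 26427 = 378747798/1135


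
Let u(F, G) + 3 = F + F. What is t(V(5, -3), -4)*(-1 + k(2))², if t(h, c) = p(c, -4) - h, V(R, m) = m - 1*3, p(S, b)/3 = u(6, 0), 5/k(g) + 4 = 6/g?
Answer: 1188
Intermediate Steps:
u(F, G) = -3 + 2*F (u(F, G) = -3 + (F + F) = -3 + 2*F)
k(g) = 5/(-4 + 6/g)
p(S, b) = 27 (p(S, b) = 3*(-3 + 2*6) = 3*(-3 + 12) = 3*9 = 27)
V(R, m) = -3 + m (V(R, m) = m - 3 = -3 + m)
t(h, c) = 27 - h
t(V(5, -3), -4)*(-1 + k(2))² = (27 - (-3 - 3))*(-1 - 5*2/(-6 + 4*2))² = (27 - 1*(-6))*(-1 - 5*2/(-6 + 8))² = (27 + 6)*(-1 - 5*2/2)² = 33*(-1 - 5*2*½)² = 33*(-1 - 5)² = 33*(-6)² = 33*36 = 1188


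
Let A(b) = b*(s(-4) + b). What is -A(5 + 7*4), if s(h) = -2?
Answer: -1023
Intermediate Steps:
A(b) = b*(-2 + b)
-A(5 + 7*4) = -(5 + 7*4)*(-2 + (5 + 7*4)) = -(5 + 28)*(-2 + (5 + 28)) = -33*(-2 + 33) = -33*31 = -1*1023 = -1023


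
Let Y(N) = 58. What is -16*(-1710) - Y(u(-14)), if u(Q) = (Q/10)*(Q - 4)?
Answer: 27302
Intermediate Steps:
u(Q) = Q*(-4 + Q)/10 (u(Q) = (Q*(⅒))*(-4 + Q) = (Q/10)*(-4 + Q) = Q*(-4 + Q)/10)
-16*(-1710) - Y(u(-14)) = -16*(-1710) - 1*58 = 27360 - 58 = 27302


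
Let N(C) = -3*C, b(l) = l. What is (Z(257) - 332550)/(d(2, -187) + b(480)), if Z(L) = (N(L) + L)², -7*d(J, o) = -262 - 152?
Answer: -239239/1887 ≈ -126.78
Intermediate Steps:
d(J, o) = 414/7 (d(J, o) = -(-262 - 152)/7 = -⅐*(-414) = 414/7)
Z(L) = 4*L² (Z(L) = (-3*L + L)² = (-2*L)² = 4*L²)
(Z(257) - 332550)/(d(2, -187) + b(480)) = (4*257² - 332550)/(414/7 + 480) = (4*66049 - 332550)/(3774/7) = (264196 - 332550)*(7/3774) = -68354*7/3774 = -239239/1887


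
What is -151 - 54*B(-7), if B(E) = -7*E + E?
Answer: -2419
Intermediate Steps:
B(E) = -6*E
-151 - 54*B(-7) = -151 - (-324)*(-7) = -151 - 54*42 = -151 - 2268 = -2419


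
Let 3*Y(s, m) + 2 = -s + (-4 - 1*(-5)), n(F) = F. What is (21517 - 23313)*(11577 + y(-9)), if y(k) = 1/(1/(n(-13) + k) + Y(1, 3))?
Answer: -977119188/47 ≈ -2.0790e+7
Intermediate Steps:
Y(s, m) = -1/3 - s/3 (Y(s, m) = -2/3 + (-s + (-4 - 1*(-5)))/3 = -2/3 + (-s + (-4 + 5))/3 = -2/3 + (-s + 1)/3 = -2/3 + (1 - s)/3 = -2/3 + (1/3 - s/3) = -1/3 - s/3)
y(k) = 1/(-2/3 + 1/(-13 + k)) (y(k) = 1/(1/(-13 + k) + (-1/3 - 1/3*1)) = 1/(1/(-13 + k) + (-1/3 - 1/3)) = 1/(1/(-13 + k) - 2/3) = 1/(-2/3 + 1/(-13 + k)))
(21517 - 23313)*(11577 + y(-9)) = (21517 - 23313)*(11577 + 3*(13 - 1*(-9))/(-29 + 2*(-9))) = -1796*(11577 + 3*(13 + 9)/(-29 - 18)) = -1796*(11577 + 3*22/(-47)) = -1796*(11577 + 3*(-1/47)*22) = -1796*(11577 - 66/47) = -1796*544053/47 = -977119188/47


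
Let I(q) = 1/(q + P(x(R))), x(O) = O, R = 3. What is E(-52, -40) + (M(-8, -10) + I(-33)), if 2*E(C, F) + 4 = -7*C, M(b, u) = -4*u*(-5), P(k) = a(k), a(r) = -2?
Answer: -701/35 ≈ -20.029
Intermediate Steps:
P(k) = -2
I(q) = 1/(-2 + q) (I(q) = 1/(q - 2) = 1/(-2 + q))
M(b, u) = 20*u
E(C, F) = -2 - 7*C/2 (E(C, F) = -2 + (-7*C)/2 = -2 - 7*C/2)
E(-52, -40) + (M(-8, -10) + I(-33)) = (-2 - 7/2*(-52)) + (20*(-10) + 1/(-2 - 33)) = (-2 + 182) + (-200 + 1/(-35)) = 180 + (-200 - 1/35) = 180 - 7001/35 = -701/35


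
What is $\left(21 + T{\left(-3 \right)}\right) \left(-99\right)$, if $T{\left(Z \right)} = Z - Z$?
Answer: $-2079$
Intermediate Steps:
$T{\left(Z \right)} = 0$
$\left(21 + T{\left(-3 \right)}\right) \left(-99\right) = \left(21 + 0\right) \left(-99\right) = 21 \left(-99\right) = -2079$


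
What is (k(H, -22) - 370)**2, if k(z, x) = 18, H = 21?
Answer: 123904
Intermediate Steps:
(k(H, -22) - 370)**2 = (18 - 370)**2 = (-352)**2 = 123904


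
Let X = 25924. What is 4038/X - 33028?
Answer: -428106917/12962 ≈ -33028.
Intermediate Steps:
4038/X - 33028 = 4038/25924 - 33028 = 4038*(1/25924) - 33028 = 2019/12962 - 33028 = -428106917/12962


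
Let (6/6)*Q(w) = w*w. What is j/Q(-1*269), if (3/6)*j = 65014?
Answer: 130028/72361 ≈ 1.7969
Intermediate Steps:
j = 130028 (j = 2*65014 = 130028)
Q(w) = w² (Q(w) = w*w = w²)
j/Q(-1*269) = 130028/((-1*269)²) = 130028/((-269)²) = 130028/72361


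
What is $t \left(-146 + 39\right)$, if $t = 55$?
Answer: $-5885$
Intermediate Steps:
$t \left(-146 + 39\right) = 55 \left(-146 + 39\right) = 55 \left(-107\right) = -5885$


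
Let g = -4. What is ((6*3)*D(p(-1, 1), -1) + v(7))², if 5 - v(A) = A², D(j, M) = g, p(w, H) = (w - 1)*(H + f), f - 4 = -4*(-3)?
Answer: 13456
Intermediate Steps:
f = 16 (f = 4 - 4*(-3) = 4 + 12 = 16)
p(w, H) = (-1 + w)*(16 + H) (p(w, H) = (w - 1)*(H + 16) = (-1 + w)*(16 + H))
D(j, M) = -4
v(A) = 5 - A²
((6*3)*D(p(-1, 1), -1) + v(7))² = ((6*3)*(-4) + (5 - 1*7²))² = (18*(-4) + (5 - 1*49))² = (-72 + (5 - 49))² = (-72 - 44)² = (-116)² = 13456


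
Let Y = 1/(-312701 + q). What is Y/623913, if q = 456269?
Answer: 1/89573941584 ≈ 1.1164e-11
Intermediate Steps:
Y = 1/143568 (Y = 1/(-312701 + 456269) = 1/143568 ≈ 6.9653e-6)
Y/623913 = (1/143568)/623913 = (1/143568)*(1/623913) = 1/89573941584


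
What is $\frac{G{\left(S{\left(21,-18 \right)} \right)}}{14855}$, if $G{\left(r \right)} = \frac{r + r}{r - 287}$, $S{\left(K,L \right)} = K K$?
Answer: $\frac{63}{163405} \approx 0.00038555$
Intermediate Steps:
$S{\left(K,L \right)} = K^{2}$
$G{\left(r \right)} = \frac{2 r}{-287 + r}$
$\frac{G{\left(S{\left(21,-18 \right)} \right)}}{14855} = \frac{2 \cdot 21^{2} \frac{1}{-287 + 21^{2}}}{14855} = 2 \cdot 441 \frac{1}{-287 + 441} \cdot \frac{1}{14855} = 2 \cdot 441 \cdot \frac{1}{154} \cdot \frac{1}{14855} = \frac{63}{11} \cdot \frac{1}{14855} = \frac{63}{163405}$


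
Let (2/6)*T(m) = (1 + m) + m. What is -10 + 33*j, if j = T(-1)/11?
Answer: -19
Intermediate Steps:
T(m) = 3 + 6*m (T(m) = 3*((1 + m) + m) = 3*(1 + 2*m) = 3 + 6*m)
j = -3/11 (j = (3 + 6*(-1))/11 = (3 - 6)*(1/11) = -3*1/11 = -3/11 ≈ -0.27273)
-10 + 33*j = -10 + 33*(-3/11) = -10 - 9 = -19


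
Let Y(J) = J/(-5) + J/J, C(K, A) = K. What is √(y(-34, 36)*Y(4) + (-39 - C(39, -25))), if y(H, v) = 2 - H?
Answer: I*√1770/5 ≈ 8.4143*I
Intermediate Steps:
Y(J) = 1 - J/5 (Y(J) = J*(-⅕) + 1 = -J/5 + 1 = 1 - J/5)
√(y(-34, 36)*Y(4) + (-39 - C(39, -25))) = √((2 - 1*(-34))*(1 - ⅕*4) + (-39 - 1*39)) = √((2 + 34)*(1 - ⅘) + (-39 - 39)) = √(36*(⅕) - 78) = √(36/5 - 78) = √(-354/5) = I*√1770/5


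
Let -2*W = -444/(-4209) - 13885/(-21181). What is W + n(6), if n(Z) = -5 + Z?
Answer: 36818443/59433886 ≈ 0.61949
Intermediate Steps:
W = -22615443/59433886 (W = -(-444/(-4209) - 13885/(-21181))/2 = -(-444*(-1/4209) - 13885*(-1/21181))/2 = -(148/1403 + 13885/21181)/2 = -1/2*22615443/29716943 = -22615443/59433886 ≈ -0.38051)
W + n(6) = -22615443/59433886 + (-5 + 6) = -22615443/59433886 + 1 = 36818443/59433886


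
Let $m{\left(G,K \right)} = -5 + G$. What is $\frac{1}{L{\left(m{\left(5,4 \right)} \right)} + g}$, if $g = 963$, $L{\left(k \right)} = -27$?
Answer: $\frac{1}{936} \approx 0.0010684$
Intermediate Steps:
$\frac{1}{L{\left(m{\left(5,4 \right)} \right)} + g} = \frac{1}{-27 + 963} = \frac{1}{936}$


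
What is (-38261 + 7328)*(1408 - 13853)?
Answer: 384961185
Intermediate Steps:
(-38261 + 7328)*(1408 - 13853) = -30933*(-12445) = 384961185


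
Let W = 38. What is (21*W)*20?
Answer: 15960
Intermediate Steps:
(21*W)*20 = (21*38)*20 = 798*20 = 15960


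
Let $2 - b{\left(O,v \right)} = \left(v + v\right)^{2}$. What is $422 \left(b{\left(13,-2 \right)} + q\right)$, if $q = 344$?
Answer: $139260$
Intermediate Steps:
$b{\left(O,v \right)} = 2 - 4 v^{2}$ ($b{\left(O,v \right)} = 2 - \left(v + v\right)^{2} = 2 - \left(2 v\right)^{2} = 2 - 4 v^{2}$)
$422 \left(b{\left(13,-2 \right)} + q\right) = 422 \left(\left(2 - 4 \left(-2\right)^{2}\right) + 344\right) = 422 \left(\left(2 - 16\right) + 344\right) = 422 \left(-14 + 344\right) = 422 \cdot 330 = 139260$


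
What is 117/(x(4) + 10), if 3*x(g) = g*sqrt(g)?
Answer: 351/38 ≈ 9.2368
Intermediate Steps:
x(g) = g**(3/2)/3 (x(g) = (g*sqrt(g))/3 = g**(3/2)/3)
117/(x(4) + 10) = 117/(4**(3/2)/3 + 10) = 117/((1/3)*8 + 10) = 117/(8/3 + 10) = 117/(38/3) = (3/38)*117 = 351/38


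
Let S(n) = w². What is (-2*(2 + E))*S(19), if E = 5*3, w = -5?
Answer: -850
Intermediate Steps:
S(n) = 25 (S(n) = (-5)² = 25)
E = 15
(-2*(2 + E))*S(19) = -2*(2 + 15)*25 = -2*17*25 = -34*25 = -850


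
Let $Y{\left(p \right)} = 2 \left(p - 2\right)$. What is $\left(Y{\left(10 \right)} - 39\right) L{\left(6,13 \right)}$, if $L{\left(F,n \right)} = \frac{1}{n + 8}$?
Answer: $- \frac{23}{21} \approx -1.0952$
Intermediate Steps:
$L{\left(F,n \right)} = \frac{1}{8 + n}$
$Y{\left(p \right)} = -4 + 2 p$ ($Y{\left(p \right)} = 2 \left(-2 + p\right) = -4 + 2 p$)
$\left(Y{\left(10 \right)} - 39\right) L{\left(6,13 \right)} = \frac{\left(-4 + 2 \cdot 10\right) - 39}{8 + 13} = \frac{\left(-4 + 20\right) - 39}{21} = \left(16 - 39\right) \frac{1}{21} = \left(-23\right) \frac{1}{21} = - \frac{23}{21}$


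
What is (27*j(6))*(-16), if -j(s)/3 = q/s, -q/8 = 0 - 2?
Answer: 3456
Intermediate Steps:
q = 16 (q = -8*(0 - 2) = -8*(-2) = 16)
j(s) = -48/s
(27*j(6))*(-16) = (27*(-48/6))*(-16) = (27*(-48*⅙))*(-16) = (27*(-8))*(-16) = -216*(-16) = 3456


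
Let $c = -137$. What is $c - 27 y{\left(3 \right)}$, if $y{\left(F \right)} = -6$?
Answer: $25$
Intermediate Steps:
$c - 27 y{\left(3 \right)} = -137 - -162 = -137 + 162 = 25$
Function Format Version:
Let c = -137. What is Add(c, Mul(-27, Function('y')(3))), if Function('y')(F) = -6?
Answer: 25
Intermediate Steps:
Add(c, Mul(-27, Function('y')(3))) = Add(-137, Mul(-27, -6)) = Add(-137, 162) = 25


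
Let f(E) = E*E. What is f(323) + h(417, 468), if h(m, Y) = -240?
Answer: 104089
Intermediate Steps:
f(E) = E²
f(323) + h(417, 468) = 323² - 240 = 104329 - 240 = 104089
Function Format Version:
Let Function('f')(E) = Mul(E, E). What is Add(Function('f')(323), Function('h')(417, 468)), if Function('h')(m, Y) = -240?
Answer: 104089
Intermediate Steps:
Function('f')(E) = Pow(E, 2)
Add(Function('f')(323), Function('h')(417, 468)) = Add(Pow(323, 2), -240) = Add(104329, -240) = 104089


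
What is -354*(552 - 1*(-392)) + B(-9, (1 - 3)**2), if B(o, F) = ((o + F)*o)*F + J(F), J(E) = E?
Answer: -333992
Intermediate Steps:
B(o, F) = F + F*o*(F + o) (B(o, F) = ((o + F)*o)*F + F = ((F + o)*o)*F + F = (o*(F + o))*F + F = F*o*(F + o) + F = F + F*o*(F + o))
-354*(552 - 1*(-392)) + B(-9, (1 - 3)**2) = -354*(552 - 1*(-392)) + (1 - 3)**2*(1 + (-9)**2 + (1 - 3)**2*(-9)) = -354*(552 + 392) + (-2)**2*(1 + 81 + (-2)**2*(-9)) = -354*944 + 4*(1 + 81 + 4*(-9)) = -334176 + 4*(1 + 81 - 36) = -334176 + 4*46 = -334176 + 184 = -333992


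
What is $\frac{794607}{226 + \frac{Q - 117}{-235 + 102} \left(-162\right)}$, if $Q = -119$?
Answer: $- \frac{105682731}{8174} \approx -12929.0$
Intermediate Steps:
$\frac{794607}{226 + \frac{Q - 117}{-235 + 102} \left(-162\right)} = \frac{794607}{226 + \frac{-119 - 117}{-235 + 102} \left(-162\right)} = \frac{794607}{226 + - \frac{236}{-133} \left(-162\right)} = \frac{794607}{226 + \left(-236\right) \left(- \frac{1}{133}\right) \left(-162\right)} = \frac{794607}{226 + \frac{236}{133} \left(-162\right)} = \frac{794607}{226 - \frac{38232}{133}} = \frac{794607}{- \frac{8174}{133}} = 794607 \left(- \frac{133}{8174}\right) = - \frac{105682731}{8174}$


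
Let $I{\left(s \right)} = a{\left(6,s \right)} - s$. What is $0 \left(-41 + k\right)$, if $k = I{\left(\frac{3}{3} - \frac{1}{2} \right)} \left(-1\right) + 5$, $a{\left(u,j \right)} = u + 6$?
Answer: $0$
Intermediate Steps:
$a{\left(u,j \right)} = 6 + u$
$I{\left(s \right)} = 12 - s$ ($I{\left(s \right)} = \left(6 + 6\right) - s = 12 - s$)
$k = - \frac{13}{2}$ ($k = \left(12 - \left(\frac{3}{3} - \frac{1}{2}\right)\right) \left(-1\right) + 5 = \left(12 - \left(3 \cdot \frac{1}{3} - \frac{1}{2}\right)\right) \left(-1\right) + 5 = \left(12 - \left(1 - \frac{1}{2}\right)\right) \left(-1\right) + 5 = \left(12 - \frac{1}{2}\right) \left(-1\right) + 5 = \frac{23}{2} \left(-1\right) + 5 = - \frac{23}{2} + 5 = - \frac{13}{2} \approx -6.5$)
$0 \left(-41 + k\right) = 0 \left(-41 - \frac{13}{2}\right) = 0 \left(- \frac{95}{2}\right) = 0$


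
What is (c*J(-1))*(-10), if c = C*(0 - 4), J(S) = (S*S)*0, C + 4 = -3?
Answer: 0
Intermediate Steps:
C = -7 (C = -4 - 3 = -7)
J(S) = 0 (J(S) = S²*0 = 0)
c = 28 (c = -7*(0 - 4) = -7*(-4) = 28)
(c*J(-1))*(-10) = (28*0)*(-10) = 0*(-10) = 0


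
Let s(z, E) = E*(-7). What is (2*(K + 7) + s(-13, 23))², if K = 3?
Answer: 19881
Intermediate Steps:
s(z, E) = -7*E
(2*(K + 7) + s(-13, 23))² = (2*(3 + 7) - 7*23)² = (2*10 - 161)² = (20 - 161)² = (-141)² = 19881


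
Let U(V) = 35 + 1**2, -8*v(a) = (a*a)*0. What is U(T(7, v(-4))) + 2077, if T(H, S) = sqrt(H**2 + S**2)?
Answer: 2113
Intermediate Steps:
v(a) = 0 (v(a) = -a*a*0/8 = -a**2*0/8 = -1/8*0 = 0)
U(V) = 36 (U(V) = 35 + 1 = 36)
U(T(7, v(-4))) + 2077 = 36 + 2077 = 2113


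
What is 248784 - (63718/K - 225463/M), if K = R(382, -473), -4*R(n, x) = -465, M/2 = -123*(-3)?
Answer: 28430650013/114390 ≈ 2.4854e+5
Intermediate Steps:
M = 738 (M = 2*(-123*(-3)) = 2*369 = 738)
R(n, x) = 465/4 (R(n, x) = -1/4*(-465) = 465/4)
K = 465/4 ≈ 116.25
248784 - (63718/K - 225463/M) = 248784 - (63718/(465/4) - 225463/738) = 248784 - (63718*(4/465) - 225463*1/738) = 248784 - (254872/465 - 225463/738) = 248784 - 1*27751747/114390 = 248784 - 27751747/114390 = 28430650013/114390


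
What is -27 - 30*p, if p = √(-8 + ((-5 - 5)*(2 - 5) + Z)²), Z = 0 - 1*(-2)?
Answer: -27 - 60*√254 ≈ -983.24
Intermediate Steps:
Z = 2 (Z = 0 + 2 = 2)
p = 2*√254 (p = √(-8 + ((-5 - 5)*(2 - 5) + 2)²) = √(-8 + (-10*(-3) + 2)²) = √(-8 + (30 + 2)²) = √(-8 + 32²) = √(-8 + 1024) = √1016 = 2*√254 ≈ 31.875)
-27 - 30*p = -27 - 60*√254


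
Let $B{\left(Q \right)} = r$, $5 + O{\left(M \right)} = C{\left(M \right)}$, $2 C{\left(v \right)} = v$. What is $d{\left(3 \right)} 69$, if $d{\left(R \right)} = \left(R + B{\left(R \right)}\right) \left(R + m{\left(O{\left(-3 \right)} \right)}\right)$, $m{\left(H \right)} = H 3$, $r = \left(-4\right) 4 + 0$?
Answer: $\frac{29601}{2} \approx 14801.0$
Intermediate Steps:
$C{\left(v \right)} = \frac{v}{2}$
$O{\left(M \right)} = -5 + \frac{M}{2}$
$r = -16$ ($r = -16 + 0 = -16$)
$B{\left(Q \right)} = -16$
$m{\left(H \right)} = 3 H$
$d{\left(R \right)} = \left(-16 + R\right) \left(- \frac{39}{2} + R\right)$ ($d{\left(R \right)} = \left(R - 16\right) \left(R + 3 \left(-5 + \frac{1}{2} \left(-3\right)\right)\right) = \left(-16 + R\right) \left(R + 3 \left(-5 - \frac{3}{2}\right)\right) = \left(-16 + R\right) \left(R + 3 \left(- \frac{13}{2}\right)\right) = \left(-16 + R\right) \left(R - \frac{39}{2}\right) = \left(-16 + R\right) \left(- \frac{39}{2} + R\right)$)
$d{\left(3 \right)} 69 = \left(312 + 3^{2} - \frac{213}{2}\right) 69 = \left(312 + 9 - \frac{213}{2}\right) 69 = \frac{429}{2} \cdot 69 = \frac{29601}{2}$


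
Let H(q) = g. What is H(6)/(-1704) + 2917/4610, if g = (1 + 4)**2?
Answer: 2427659/3927720 ≈ 0.61808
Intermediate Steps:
g = 25 (g = 5**2 = 25)
H(q) = 25
H(6)/(-1704) + 2917/4610 = 25/(-1704) + 2917/4610 = 25*(-1/1704) + 2917*(1/4610) = -25/1704 + 2917/4610 = 2427659/3927720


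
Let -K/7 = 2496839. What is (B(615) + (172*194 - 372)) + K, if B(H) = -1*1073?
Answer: -17445950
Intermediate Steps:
B(H) = -1073
K = -17477873 (K = -7*2496839 = -17477873)
(B(615) + (172*194 - 372)) + K = (-1073 + (172*194 - 372)) - 17477873 = (-1073 + (33368 - 372)) - 17477873 = (-1073 + 32996) - 17477873 = 31923 - 17477873 = -17445950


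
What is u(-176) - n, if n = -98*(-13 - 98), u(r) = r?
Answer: -11054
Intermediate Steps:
n = 10878 (n = -98*(-111) = 10878)
u(-176) - n = -176 - 1*10878 = -176 - 10878 = -11054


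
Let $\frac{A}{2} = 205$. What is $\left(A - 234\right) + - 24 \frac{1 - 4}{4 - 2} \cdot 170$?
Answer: $6296$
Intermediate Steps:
$A = 410$ ($A = 2 \cdot 205 = 410$)
$\left(A - 234\right) + - 24 \frac{1 - 4}{4 - 2} \cdot 170 = \left(410 - 234\right) + - 24 \frac{1 - 4}{4 - 2} \cdot 170 = 176 + - 24 \left(- \frac{3}{2}\right) 170 = 176 + - 24 \left(\left(-3\right) \frac{1}{2}\right) 170 = 176 + \left(-24\right) \left(- \frac{3}{2}\right) 170 = 176 + 36 \cdot 170 = 176 + 6120 = 6296$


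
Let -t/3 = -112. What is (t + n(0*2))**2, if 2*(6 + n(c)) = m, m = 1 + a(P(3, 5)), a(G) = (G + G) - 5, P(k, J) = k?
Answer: 109561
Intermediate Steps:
t = 336 (t = -3*(-112) = 336)
a(G) = -5 + 2*G (a(G) = 2*G - 5 = -5 + 2*G)
m = 2 (m = 1 + (-5 + 2*3) = 1 + (-5 + 6) = 1 + 1 = 2)
n(c) = -5 (n(c) = -6 + (1/2)*2 = -6 + 1 = -5)
(t + n(0*2))**2 = (336 - 5)**2 = 331**2 = 109561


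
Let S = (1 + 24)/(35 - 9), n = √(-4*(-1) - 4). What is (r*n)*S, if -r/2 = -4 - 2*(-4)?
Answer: 0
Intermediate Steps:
n = 0 (n = √(4 - 4) = √0 = 0)
r = -8 (r = -2*(-4 - 2*(-4)) = -2*(-4 + 8) = -2*4 = -8)
S = 25/26 ≈ 0.96154
(r*n)*S = -8*0*(25/26) = 0*(25/26) = 0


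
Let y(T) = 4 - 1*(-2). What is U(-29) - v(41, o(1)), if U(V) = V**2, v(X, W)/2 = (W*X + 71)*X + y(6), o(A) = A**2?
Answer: -8355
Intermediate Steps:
y(T) = 6 (y(T) = 4 + 2 = 6)
v(X, W) = 12 + 2*X*(71 + W*X) (v(X, W) = 2*((W*X + 71)*X + 6) = 2*((71 + W*X)*X + 6) = 2*(X*(71 + W*X) + 6) = 2*(6 + X*(71 + W*X)) = 12 + 2*X*(71 + W*X))
U(-29) - v(41, o(1)) = (-29)**2 - (12 + 142*41 + 2*1**2*41**2) = 841 - (12 + 5822 + 2*1*1681) = 841 - (12 + 5822 + 3362) = 841 - 1*9196 = 841 - 9196 = -8355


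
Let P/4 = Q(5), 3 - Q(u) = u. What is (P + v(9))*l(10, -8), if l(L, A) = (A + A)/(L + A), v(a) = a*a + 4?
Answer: -616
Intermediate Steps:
Q(u) = 3 - u
v(a) = 4 + a² (v(a) = a² + 4 = 4 + a²)
l(L, A) = 2*A/(A + L) (l(L, A) = (2*A)/(A + L) = 2*A/(A + L))
P = -8 (P = 4*(3 - 1*5) = 4*(3 - 5) = 4*(-2) = -8)
(P + v(9))*l(10, -8) = (-8 + (4 + 9²))*(2*(-8)/(-8 + 10)) = (-8 + (4 + 81))*(2*(-8)/2) = (-8 + 85)*(2*(-8)*(½)) = 77*(-8) = -616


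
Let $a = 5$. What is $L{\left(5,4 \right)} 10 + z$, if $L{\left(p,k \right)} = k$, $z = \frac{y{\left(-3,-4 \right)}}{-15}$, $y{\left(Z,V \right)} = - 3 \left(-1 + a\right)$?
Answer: $\frac{204}{5} \approx 40.8$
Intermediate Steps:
$y{\left(Z,V \right)} = -12$ ($y{\left(Z,V \right)} = - 3 \left(-1 + 5\right) = \left(-3\right) 4 = -12$)
$z = \frac{4}{5}$ ($z = - \frac{12}{-15} = \left(-12\right) \left(- \frac{1}{15}\right) = \frac{4}{5} \approx 0.8$)
$L{\left(5,4 \right)} 10 + z = 4 \cdot 10 + \frac{4}{5} = 40 + \frac{4}{5} = \frac{204}{5}$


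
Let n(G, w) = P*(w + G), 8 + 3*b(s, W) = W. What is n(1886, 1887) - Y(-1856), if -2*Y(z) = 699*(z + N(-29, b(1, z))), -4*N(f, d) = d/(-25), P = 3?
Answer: -15988114/25 ≈ -6.3952e+5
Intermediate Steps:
b(s, W) = -8/3 + W/3
N(f, d) = d/100 (N(f, d) = -d/(4*(-25)) = -d*(-1)/(4*25) = -(-1)*d/100 = d/100)
n(G, w) = 3*G + 3*w (n(G, w) = 3*(w + G) = 3*(G + w) = 3*G + 3*w)
Y(z) = 233/25 - 70133*z/200 (Y(z) = -699*(z + (-8/3 + z/3)/100)/2 = -699*(z + (-2/75 + z/300))/2 = -699*(-2/75 + 301*z/300)/2 = -(-466/25 + 70133*z/100)/2 = 233/25 - 70133*z/200)
n(1886, 1887) - Y(-1856) = (3*1886 + 3*1887) - (233/25 - 70133/200*(-1856)) = (5658 + 5661) - (233/25 + 16270856/25) = 11319 - 1*16271089/25 = 11319 - 16271089/25 = -15988114/25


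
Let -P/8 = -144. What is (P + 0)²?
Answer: 1327104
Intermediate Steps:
P = 1152 (P = -8*(-144) = 1152)
(P + 0)² = (1152 + 0)² = 1152² = 1327104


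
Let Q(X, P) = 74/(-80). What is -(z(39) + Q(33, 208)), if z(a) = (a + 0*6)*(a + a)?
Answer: -121643/40 ≈ -3041.1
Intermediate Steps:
Q(X, P) = -37/40 (Q(X, P) = 74*(-1/80) = -37/40)
z(a) = 2*a**2 (z(a) = (a + 0)*(2*a) = a*(2*a) = 2*a**2)
-(z(39) + Q(33, 208)) = -(2*39**2 - 37/40) = -(2*1521 - 37/40) = -(3042 - 37/40) = -1*121643/40 = -121643/40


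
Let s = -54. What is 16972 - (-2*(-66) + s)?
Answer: 16894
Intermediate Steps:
16972 - (-2*(-66) + s) = 16972 - (-2*(-66) - 54) = 16972 - (132 - 54) = 16972 - 1*78 = 16972 - 78 = 16894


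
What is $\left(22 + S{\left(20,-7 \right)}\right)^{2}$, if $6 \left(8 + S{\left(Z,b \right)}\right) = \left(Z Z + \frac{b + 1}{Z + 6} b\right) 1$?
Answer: $\frac{39853969}{6084} \approx 6550.6$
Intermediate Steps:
$S{\left(Z,b \right)} = -8 + \frac{Z^{2}}{6} + \frac{b \left(1 + b\right)}{6 \left(6 + Z\right)}$ ($S{\left(Z,b \right)} = -8 + \frac{\left(Z Z + \frac{b + 1}{Z + 6} b\right) 1}{6} = -8 + \frac{\left(Z^{2} + \frac{1 + b}{6 + Z} b\right) 1}{6} = -8 + \frac{\left(Z^{2} + \frac{b \left(1 + b\right)}{6 + Z}\right) 1}{6} = -8 + \frac{Z^{2} + \frac{b \left(1 + b\right)}{6 + Z}}{6} = -8 + \left(\frac{Z^{2}}{6} + \frac{b \left(1 + b\right)}{6 \left(6 + Z\right)}\right) = -8 + \frac{Z^{2}}{6} + \frac{b \left(1 + b\right)}{6 \left(6 + Z\right)}$)
$\left(22 + S{\left(20,-7 \right)}\right)^{2} = \left(22 + \frac{-288 - 7 + 20^{3} + \left(-7\right)^{2} - 960 + 6 \cdot 20^{2}}{6 \left(6 + 20\right)}\right)^{2} = \left(22 + \frac{-288 - 7 + 8000 + 49 - 960 + 6 \cdot 400}{6 \cdot 26}\right)^{2} = \left(22 + \frac{1}{6} \cdot \frac{1}{26} \left(-288 - 7 + 8000 + 49 - 960 + 2400\right)\right)^{2} = \left(22 + \frac{1}{6} \cdot \frac{1}{26} \cdot 9194\right)^{2} = \left(22 + \frac{4597}{78}\right)^{2} = \left(\frac{6313}{78}\right)^{2} = \frac{39853969}{6084}$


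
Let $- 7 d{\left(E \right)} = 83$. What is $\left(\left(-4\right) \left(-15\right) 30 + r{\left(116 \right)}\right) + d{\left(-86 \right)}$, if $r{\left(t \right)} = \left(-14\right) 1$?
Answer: $\frac{12419}{7} \approx 1774.1$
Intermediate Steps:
$r{\left(t \right)} = -14$
$d{\left(E \right)} = - \frac{83}{7}$ ($d{\left(E \right)} = \left(- \frac{1}{7}\right) 83 = - \frac{83}{7}$)
$\left(\left(-4\right) \left(-15\right) 30 + r{\left(116 \right)}\right) + d{\left(-86 \right)} = \left(\left(-4\right) \left(-15\right) 30 - 14\right) - \frac{83}{7} = \left(60 \cdot 30 - 14\right) - \frac{83}{7} = \left(1800 - 14\right) - \frac{83}{7} = 1786 - \frac{83}{7} = \frac{12419}{7}$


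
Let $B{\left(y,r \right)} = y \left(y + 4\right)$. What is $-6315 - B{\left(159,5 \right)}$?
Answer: $-32232$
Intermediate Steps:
$B{\left(y,r \right)} = y \left(4 + y\right)$
$-6315 - B{\left(159,5 \right)} = -6315 - 159 \left(4 + 159\right) = -6315 - 159 \cdot 163 = -6315 - 25917 = -32232$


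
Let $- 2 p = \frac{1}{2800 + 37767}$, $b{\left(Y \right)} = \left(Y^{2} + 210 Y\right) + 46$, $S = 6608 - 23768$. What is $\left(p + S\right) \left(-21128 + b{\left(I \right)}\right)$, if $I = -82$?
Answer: $\frac{21982384313949}{40567} \approx 5.4188 \cdot 10^{8}$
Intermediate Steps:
$S = -17160$
$b{\left(Y \right)} = 46 + Y^{2} + 210 Y$
$p = - \frac{1}{81134}$ ($p = - \frac{1}{2 \left(2800 + 37767\right)} = - \frac{1}{2 \cdot 40567} = \left(- \frac{1}{2}\right) \frac{1}{40567} = - \frac{1}{81134} \approx -1.2325 \cdot 10^{-5}$)
$\left(p + S\right) \left(-21128 + b{\left(I \right)}\right) = \left(- \frac{1}{81134} - 17160\right) \left(-21128 + \left(46 + \left(-82\right)^{2} + 210 \left(-82\right)\right)\right) = - \frac{1392259441 \left(-21128 + \left(46 + 6724 - 17220\right)\right)}{81134} = - \frac{1392259441 \left(-21128 - 10450\right)}{81134} = \left(- \frac{1392259441}{81134}\right) \left(-31578\right) = \frac{21982384313949}{40567}$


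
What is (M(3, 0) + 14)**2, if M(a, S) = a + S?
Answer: 289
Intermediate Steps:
M(a, S) = S + a
(M(3, 0) + 14)**2 = ((0 + 3) + 14)**2 = (3 + 14)**2 = 17**2 = 289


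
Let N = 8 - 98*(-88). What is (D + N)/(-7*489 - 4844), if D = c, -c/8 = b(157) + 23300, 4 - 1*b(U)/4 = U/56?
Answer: 1244644/57869 ≈ 21.508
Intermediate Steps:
b(U) = 16 - U/14 (b(U) = 16 - 4*U/56 = 16 - U/14)
N = 8632 (N = 8 + 8624 = 8632)
c = -1305068/7 (c = -8*((16 - 1/14*157) + 23300) = -8*((16 - 157/14) + 23300) = -8*(67/14 + 23300) = -8*326267/14 = -1305068/7 ≈ -1.8644e+5)
D = -1305068/7 ≈ -1.8644e+5
(D + N)/(-7*489 - 4844) = (-1305068/7 + 8632)/(-7*489 - 4844) = -1244644/(7*(-3423 - 4844)) = -1244644/7/(-8267) = -1244644/7*(-1/8267) = 1244644/57869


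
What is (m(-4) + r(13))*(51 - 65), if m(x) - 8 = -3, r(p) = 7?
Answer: -168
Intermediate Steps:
m(x) = 5 (m(x) = 8 - 3 = 5)
(m(-4) + r(13))*(51 - 65) = (5 + 7)*(51 - 65) = 12*(-14) = -168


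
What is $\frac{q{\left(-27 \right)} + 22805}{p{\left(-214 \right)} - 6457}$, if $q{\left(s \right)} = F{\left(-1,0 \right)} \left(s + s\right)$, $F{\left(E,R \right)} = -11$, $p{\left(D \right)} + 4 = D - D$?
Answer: $- \frac{23399}{6461} \approx -3.6216$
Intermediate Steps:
$p{\left(D \right)} = -4$ ($p{\left(D \right)} = -4 + \left(D - D\right) = -4 + 0 = -4$)
$q{\left(s \right)} = - 22 s$ ($q{\left(s \right)} = - 11 \left(s + s\right) = - 11 \cdot 2 s = - 22 s$)
$\frac{q{\left(-27 \right)} + 22805}{p{\left(-214 \right)} - 6457} = \frac{\left(-22\right) \left(-27\right) + 22805}{-4 - 6457} = \frac{594 + 22805}{-6461} = 23399 \left(- \frac{1}{6461}\right) = - \frac{23399}{6461}$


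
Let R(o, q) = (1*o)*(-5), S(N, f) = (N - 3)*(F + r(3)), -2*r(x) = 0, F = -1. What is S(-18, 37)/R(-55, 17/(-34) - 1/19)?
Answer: 21/275 ≈ 0.076364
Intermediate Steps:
r(x) = 0 (r(x) = -½*0 = 0)
S(N, f) = 3 - N (S(N, f) = (N - 3)*(-1 + 0) = (-3 + N)*(-1) = 3 - N)
R(o, q) = -5*o (R(o, q) = o*(-5) = -5*o)
S(-18, 37)/R(-55, 17/(-34) - 1/19) = (3 - 1*(-18))/((-5*(-55))) = (3 + 18)/275 = 21*(1/275) = 21/275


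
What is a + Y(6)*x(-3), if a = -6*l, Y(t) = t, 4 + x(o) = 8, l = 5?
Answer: -6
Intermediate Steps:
x(o) = 4 (x(o) = -4 + 8 = 4)
a = -30 (a = -6*5 = -30)
a + Y(6)*x(-3) = -30 + 6*4 = -30 + 24 = -6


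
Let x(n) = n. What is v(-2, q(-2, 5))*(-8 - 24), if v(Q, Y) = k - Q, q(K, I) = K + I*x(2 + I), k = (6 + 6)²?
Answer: -4672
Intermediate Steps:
k = 144 (k = 12² = 144)
q(K, I) = K + I*(2 + I)
v(Q, Y) = 144 - Q
v(-2, q(-2, 5))*(-8 - 24) = (144 - 1*(-2))*(-8 - 24) = (144 + 2)*(-32) = 146*(-32) = -4672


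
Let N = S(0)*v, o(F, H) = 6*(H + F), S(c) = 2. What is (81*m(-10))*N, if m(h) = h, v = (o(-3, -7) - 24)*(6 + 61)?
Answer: 9117360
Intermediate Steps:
o(F, H) = 6*F + 6*H (o(F, H) = 6*(F + H) = 6*F + 6*H)
v = -5628 (v = ((6*(-3) + 6*(-7)) - 24)*(6 + 61) = ((-18 - 42) - 24)*67 = (-60 - 24)*67 = -84*67 = -5628)
N = -11256 (N = 2*(-5628) = -11256)
(81*m(-10))*N = (81*(-10))*(-11256) = -810*(-11256) = 9117360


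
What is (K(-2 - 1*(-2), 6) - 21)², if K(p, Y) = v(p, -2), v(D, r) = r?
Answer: 529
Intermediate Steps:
K(p, Y) = -2
(K(-2 - 1*(-2), 6) - 21)² = (-2 - 21)² = (-23)² = 529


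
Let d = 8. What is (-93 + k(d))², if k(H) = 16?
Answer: 5929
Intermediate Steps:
(-93 + k(d))² = (-93 + 16)² = (-77)² = 5929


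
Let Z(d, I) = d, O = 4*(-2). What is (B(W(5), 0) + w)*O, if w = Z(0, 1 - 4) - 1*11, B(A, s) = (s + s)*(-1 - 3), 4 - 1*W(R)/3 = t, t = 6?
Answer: 88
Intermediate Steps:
W(R) = -6 (W(R) = 12 - 3*6 = 12 - 18 = -6)
B(A, s) = -8*s (B(A, s) = (2*s)*(-4) = -8*s)
O = -8
w = -11 (w = 0 - 1*11 = 0 - 11 = -11)
(B(W(5), 0) + w)*O = (-8*0 - 11)*(-8) = (0 - 11)*(-8) = -11*(-8) = 88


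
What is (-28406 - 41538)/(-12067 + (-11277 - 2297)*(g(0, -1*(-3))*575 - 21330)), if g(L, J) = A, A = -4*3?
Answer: -9992/54740279 ≈ -0.00018253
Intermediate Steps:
A = -12
g(L, J) = -12
(-28406 - 41538)/(-12067 + (-11277 - 2297)*(g(0, -1*(-3))*575 - 21330)) = (-28406 - 41538)/(-12067 + (-11277 - 2297)*(-12*575 - 21330)) = -69944/(-12067 - 13574*(-6900 - 21330)) = -69944/(-12067 - 13574*(-28230)) = -69944/(-12067 + 383194020) = -69944/383181953 = -69944*1/383181953 = -9992/54740279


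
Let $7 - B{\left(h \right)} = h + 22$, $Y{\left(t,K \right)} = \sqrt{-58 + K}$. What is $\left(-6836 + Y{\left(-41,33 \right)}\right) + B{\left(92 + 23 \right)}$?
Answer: $-6966 + 5 i \approx -6966.0 + 5.0 i$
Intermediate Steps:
$B{\left(h \right)} = -15 - h$ ($B{\left(h \right)} = 7 - \left(h + 22\right) = 7 - \left(22 + h\right) = -15 - h$)
$\left(-6836 + Y{\left(-41,33 \right)}\right) + B{\left(92 + 23 \right)} = \left(-6836 + \sqrt{-58 + 33}\right) - 130 = \left(-6836 + \sqrt{-25}\right) - 130 = \left(-6836 + 5 i\right) - 130 = -6966 + 5 i$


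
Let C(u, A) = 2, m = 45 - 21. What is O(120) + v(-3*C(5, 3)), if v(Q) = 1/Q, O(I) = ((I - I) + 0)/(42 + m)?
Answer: -⅙ ≈ -0.16667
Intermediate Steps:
m = 24
O(I) = 0 (O(I) = ((I - I) + 0)/(42 + 24) = (0 + 0)/66 = 0*(1/66) = 0)
O(120) + v(-3*C(5, 3)) = 0 + 1/(-3*2) = 0 + 1/(-6) = 0 - ⅙ = -⅙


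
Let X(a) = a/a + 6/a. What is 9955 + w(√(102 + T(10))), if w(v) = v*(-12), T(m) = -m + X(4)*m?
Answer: 9955 - 36*√13 ≈ 9825.2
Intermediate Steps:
X(a) = 1 + 6/a
T(m) = 3*m/2 (T(m) = -m + ((6 + 4)/4)*m = -m + ((¼)*10)*m = -m + 5*m/2 = 3*m/2)
w(v) = -12*v
9955 + w(√(102 + T(10))) = 9955 - 12*√(102 + (3/2)*10) = 9955 - 12*√(102 + 15) = 9955 - 36*√13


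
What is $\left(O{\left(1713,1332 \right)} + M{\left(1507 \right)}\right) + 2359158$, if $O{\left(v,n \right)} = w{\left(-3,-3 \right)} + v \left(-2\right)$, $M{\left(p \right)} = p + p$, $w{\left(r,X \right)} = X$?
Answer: $2358743$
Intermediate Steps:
$M{\left(p \right)} = 2 p$
$O{\left(v,n \right)} = -3 - 2 v$ ($O{\left(v,n \right)} = -3 + v \left(-2\right) = -3 - 2 v$)
$\left(O{\left(1713,1332 \right)} + M{\left(1507 \right)}\right) + 2359158 = \left(\left(-3 - 3426\right) + 2 \cdot 1507\right) + 2359158 = \left(\left(-3 - 3426\right) + 3014\right) + 2359158 = \left(-3429 + 3014\right) + 2359158 = -415 + 2359158 = 2358743$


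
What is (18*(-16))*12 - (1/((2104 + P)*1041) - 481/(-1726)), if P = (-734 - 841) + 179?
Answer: -2198383902881/636055164 ≈ -3456.3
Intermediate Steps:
P = -1396 (P = -1575 + 179 = -1396)
(18*(-16))*12 - (1/((2104 + P)*1041) - 481/(-1726)) = (18*(-16))*12 - (1/((2104 - 1396)*1041) - 481/(-1726)) = -288*12 - ((1/1041)/708 - 481*(-1/1726)) = -3456 - ((1/708)*(1/1041) + 481/1726) = -3456 - (1/737028 + 481/1726) = -3456 - 1*177256097/636055164 = -3456 - 177256097/636055164 = -2198383902881/636055164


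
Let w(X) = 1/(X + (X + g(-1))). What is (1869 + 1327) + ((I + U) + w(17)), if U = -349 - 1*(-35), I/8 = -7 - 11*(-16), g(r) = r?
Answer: 139723/33 ≈ 4234.0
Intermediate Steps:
I = 1352 (I = 8*(-7 - 11*(-16)) = 8*(-7 + 176) = 8*169 = 1352)
w(X) = 1/(-1 + 2*X) (w(X) = 1/(X + (X - 1)) = 1/(X + (-1 + X)) = 1/(-1 + 2*X))
U = -314 (U = -349 + 35 = -314)
(1869 + 1327) + ((I + U) + w(17)) = (1869 + 1327) + ((1352 - 314) + 1/(-1 + 2*17)) = 3196 + (1038 + 1/(-1 + 34)) = 3196 + (1038 + 1/33) = 3196 + 34255/33 = 139723/33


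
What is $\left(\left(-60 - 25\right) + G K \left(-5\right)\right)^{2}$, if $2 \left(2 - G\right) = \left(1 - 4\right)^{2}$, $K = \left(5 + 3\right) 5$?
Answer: $172225$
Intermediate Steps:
$K = 40$ ($K = 8 \cdot 5 = 40$)
$G = - \frac{5}{2}$ ($G = 2 - \frac{\left(1 - 4\right)^{2}}{2} = 2 - \frac{\left(-3\right)^{2}}{2} = 2 - \frac{9}{2} = - \frac{5}{2} \approx -2.5$)
$\left(\left(-60 - 25\right) + G K \left(-5\right)\right)^{2} = \left(\left(-60 - 25\right) + \left(- \frac{5}{2}\right) 40 \left(-5\right)\right)^{2} = \left(\left(-60 - 25\right) - -500\right)^{2} = \left(-85 + 500\right)^{2} = 415^{2} = 172225$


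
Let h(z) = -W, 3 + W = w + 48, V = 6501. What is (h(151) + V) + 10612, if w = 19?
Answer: 17049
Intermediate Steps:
W = 64 (W = -3 + (19 + 48) = -3 + 67 = 64)
h(z) = -64 (h(z) = -1*64 = -64)
(h(151) + V) + 10612 = (-64 + 6501) + 10612 = 6437 + 10612 = 17049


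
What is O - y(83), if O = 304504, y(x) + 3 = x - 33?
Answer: 304457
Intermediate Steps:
y(x) = -36 + x (y(x) = -3 + (x - 33) = -3 + (-33 + x) = -36 + x)
O - y(83) = 304504 - (-36 + 83) = 304504 - 1*47 = 304504 - 47 = 304457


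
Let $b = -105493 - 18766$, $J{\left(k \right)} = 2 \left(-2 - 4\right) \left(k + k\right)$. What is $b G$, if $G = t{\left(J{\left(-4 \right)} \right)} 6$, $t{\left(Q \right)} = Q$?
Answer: $-71573184$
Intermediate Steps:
$J{\left(k \right)} = - 24 k$ ($J{\left(k \right)} = 2 \left(-6\right) 2 k = - 12 \cdot 2 k = - 24 k$)
$G = 576$ ($G = \left(-24\right) \left(-4\right) 6 = 96 \cdot 6 = 576$)
$b = -124259$
$b G = \left(-124259\right) 576 = -71573184$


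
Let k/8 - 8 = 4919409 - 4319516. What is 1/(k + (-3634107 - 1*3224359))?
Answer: -1/2059258 ≈ -4.8561e-7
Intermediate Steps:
k = 4799208 (k = 64 + 8*(4919409 - 4319516) = 64 + 8*599893 = 64 + 4799144 = 4799208)
1/(k + (-3634107 - 1*3224359)) = 1/(4799208 + (-3634107 - 1*3224359)) = 1/(4799208 + (-3634107 - 3224359)) = 1/(4799208 - 6858466) = 1/(-2059258) = -1/2059258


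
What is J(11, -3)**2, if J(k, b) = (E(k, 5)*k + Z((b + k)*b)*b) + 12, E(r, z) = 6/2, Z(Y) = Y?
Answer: 13689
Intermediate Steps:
E(r, z) = 3 (E(r, z) = 6*(1/2) = 3)
J(k, b) = 12 + 3*k + b**2*(b + k) (J(k, b) = (3*k + ((b + k)*b)*b) + 12 = (3*k + (b*(b + k))*b) + 12 = (3*k + b**2*(b + k)) + 12 = 12 + 3*k + b**2*(b + k))
J(11, -3)**2 = (12 + 3*11 + (-3)**2*(-3 + 11))**2 = (12 + 33 + 9*8)**2 = (12 + 33 + 72)**2 = 117**2 = 13689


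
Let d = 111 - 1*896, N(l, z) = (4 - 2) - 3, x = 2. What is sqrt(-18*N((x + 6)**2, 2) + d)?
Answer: I*sqrt(767) ≈ 27.695*I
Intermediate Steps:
N(l, z) = -1 (N(l, z) = 2 - 3 = -1)
d = -785 (d = 111 - 896 = -785)
sqrt(-18*N((x + 6)**2, 2) + d) = sqrt(-18*(-1) - 785) = sqrt(18 - 785) = sqrt(-767) = I*sqrt(767)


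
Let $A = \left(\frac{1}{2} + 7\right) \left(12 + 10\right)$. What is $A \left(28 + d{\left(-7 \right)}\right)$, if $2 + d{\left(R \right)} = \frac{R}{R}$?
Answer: $4455$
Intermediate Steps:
$d{\left(R \right)} = -1$ ($d{\left(R \right)} = -2 + \frac{R}{R} = -2 + 1 = -1$)
$A = 165$ ($A = \left(\frac{1}{2} + 7\right) 22 = \frac{15}{2} \cdot 22 = 165$)
$A \left(28 + d{\left(-7 \right)}\right) = 165 \left(28 - 1\right) = 165 \cdot 27 = 4455$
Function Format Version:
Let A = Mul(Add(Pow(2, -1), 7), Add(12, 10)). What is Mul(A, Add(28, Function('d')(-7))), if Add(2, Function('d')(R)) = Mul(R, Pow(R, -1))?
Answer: 4455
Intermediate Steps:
Function('d')(R) = -1 (Function('d')(R) = Add(-2, Mul(R, Pow(R, -1))) = Add(-2, 1) = -1)
A = 165 (A = Mul(Add(Rational(1, 2), 7), 22) = Mul(Rational(15, 2), 22) = 165)
Mul(A, Add(28, Function('d')(-7))) = Mul(165, Add(28, -1)) = Mul(165, 27) = 4455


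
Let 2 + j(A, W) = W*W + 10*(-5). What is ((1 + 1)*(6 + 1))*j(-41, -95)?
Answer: 125622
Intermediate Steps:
j(A, W) = -52 + W² (j(A, W) = -2 + (W*W + 10*(-5)) = -2 + (W² - 50) = -2 + (-50 + W²) = -52 + W²)
((1 + 1)*(6 + 1))*j(-41, -95) = ((1 + 1)*(6 + 1))*(-52 + (-95)²) = (2*7)*(-52 + 9025) = 14*8973 = 125622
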